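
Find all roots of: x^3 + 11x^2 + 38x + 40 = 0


Let p(x) = x^3 + 11x^2 + 38x + 40. By the rational root theorem (leading coefficient 1), any rational root is an integer divisor of 40: try ±1, ±2, ... in turn.
Test x = 1: value = 90 ≠ 0.
Test x = -1: value = 12 ≠ 0.
Test x = 2: value = 168 ≠ 0.
Test x = -2: value = 0 ✓, so (x + 2) is a factor.
Synthetic division by (x + 2): bring down 1; 1(-2) + 11 = 9; 9(-2) + 38 = 20; 20(-2) + 40 = 0 → quotient x^2 + 9x + 20, remainder 0.
Solve the quadratic x^2 + 9x + 20 = 0: discriminant = 9^2 - 4(1)(20) = 81 - 80 = 1.
sqrt(1) = 1, so x = (-9 ± 1)/2: x = -4 or x = -5.
Collecting all roots found:

x = -5, x = -4, x = -2


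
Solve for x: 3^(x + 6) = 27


Express both sides with the same base.
27 = 3^3
Since the bases match, equate exponents: x + 6 = 3
So x = 3 - (6) = -3

x = -3


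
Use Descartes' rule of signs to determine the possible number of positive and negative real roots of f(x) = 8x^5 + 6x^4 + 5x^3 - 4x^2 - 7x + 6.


Descartes' rule of signs:

For positive roots, count sign changes in f(x) = 8x^5 + 6x^4 + 5x^3 - 4x^2 - 7x + 6:
Signs of coefficients: +, +, +, -, -, +
Number of sign changes: 2
Possible positive real roots: 2, 0

For negative roots, examine f(-x) = -8x^5 + 6x^4 - 5x^3 - 4x^2 + 7x + 6:
Signs of coefficients: -, +, -, -, +, +
Number of sign changes: 3
Possible negative real roots: 3, 1

Positive roots: 2 or 0; Negative roots: 3 or 1


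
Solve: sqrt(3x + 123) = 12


Square both sides: 3x + 123 = 12^2 = 144
3x = 144 - 123 = 21
x = 7
Check: sqrt(3*7 + 123) = sqrt(144) = 12 ✓

x = 7


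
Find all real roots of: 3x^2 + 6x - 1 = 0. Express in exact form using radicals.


Using the quadratic formula: x = (-b ± sqrt(b^2 - 4ac)) / (2a)
Here a = 3, b = 6, c = -1
Discriminant = b^2 - 4ac = 6^2 - 4(3)(-1) = 36 + 12 = 48
Since discriminant = 48 > 0, there are two real roots.
x = (-6 ± 4*sqrt(3)) / 6
Simplifying: x = (-3 ± 2*sqrt(3)) / 3
Numerically: x ≈ 0.1547 or x ≈ -2.1547

x = (-3 + 2*sqrt(3)) / 3 or x = (-3 - 2*sqrt(3)) / 3


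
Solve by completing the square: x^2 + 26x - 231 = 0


Start: x^2 + 26x - 231 = 0
Move constant: x^2 + 26x = 231
Half of 26 is 13, squared is 169
Add 169 to both sides: x^2 + 26x + 169 = 400
(x + 13)^2 = 400
x + 13 = ±20
x = -13 + 20 = 7 or x = -13 - 20 = -33

x = -33, x = 7


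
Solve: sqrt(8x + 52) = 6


Square both sides: 8x + 52 = 6^2 = 36
8x = 36 - 52 = -16
x = -2
Check: sqrt(8*(-2) + 52) = sqrt(36) = 6 ✓

x = -2


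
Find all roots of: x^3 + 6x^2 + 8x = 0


The constant term is 0, so x = 0 is a root. Factor out x:
  x^2 + 6x + 8 = 0
Solve the quadratic x^2 + 6x + 8 = 0: discriminant = 6^2 - 4(1)(8) = 36 - 32 = 4.
sqrt(4) = 2, so x = (-6 ± 2)/2: x = -2 or x = -4.
Collecting all roots found:

x = -4, x = -2, x = 0


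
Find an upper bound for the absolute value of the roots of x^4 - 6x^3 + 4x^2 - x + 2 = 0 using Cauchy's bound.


Cauchy's bound: all roots r satisfy |r| <= 1 + max(|a_i/a_n|) for i = 0,...,n-1
where a_n is the leading coefficient.

Coefficients: [1, -6, 4, -1, 2]
Leading coefficient a_n = 1
Ratios |a_i/a_n|: 6, 4, 1, 2
Maximum ratio: 6
Cauchy's bound: |r| <= 1 + 6 = 7

Upper bound = 7


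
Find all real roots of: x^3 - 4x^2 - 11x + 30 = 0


Let p(x) = x^3 - 4x^2 - 11x + 30. By the rational root theorem (leading coefficient 1), any rational root is an integer divisor of 30: try ±1, ±2, ... in turn.
Test x = 1: value = 16 ≠ 0.
Test x = -1: value = 36 ≠ 0.
Test x = 2: value = 0 ✓, so (x - 2) is a factor.
Synthetic division by (x - 2): bring down 1; 1(2) - 4 = -2; (-2)(2) - 11 = -15; (-15)(2) + 30 = 0 → quotient x^2 - 2x - 15, remainder 0.
Solve the quadratic x^2 - 2x - 15 = 0: discriminant = (-2)^2 - 4(1)(-15) = 4 + 60 = 64.
sqrt(64) = 8, so x = (2 ± 8)/2: x = 5 or x = -3.

x = -3, x = 2, x = 5


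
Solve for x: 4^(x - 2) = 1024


Express both sides with the same base.
1024 = 4^5
Since the bases match, equate exponents: x - 2 = 5
So x = 5 - (-2) = 7

x = 7


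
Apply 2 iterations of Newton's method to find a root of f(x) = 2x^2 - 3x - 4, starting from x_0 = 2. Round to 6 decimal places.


Newton's method: x_(n+1) = x_n - f(x_n)/f'(x_n)
f(x) = 2x^2 - 3x - 4
f'(x) = 4x - 3

Iteration 1:
  f(2.000000) = -2.000000
  f'(2.000000) = 5.000000
  x_1 = 2.000000 - (-2.000000)/(5.000000) = 2.400000

Iteration 2:
  f(2.400000) = 0.320000
  f'(2.400000) = 6.600000
  x_2 = 2.400000 - (0.320000)/(6.600000) = 2.351515

x_2 = 2.351515


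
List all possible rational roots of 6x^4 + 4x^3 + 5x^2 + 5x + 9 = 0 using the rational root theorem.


Rational root theorem: possible roots are ±p/q where:
  p divides the constant term (9): p ∈ {1, 3, 9}
  q divides the leading coefficient (6): q ∈ {1, 2, 3, 6}

All possible rational roots: -9, -9/2, -3, -3/2, -1, -1/2, -1/3, -1/6, 1/6, 1/3, 1/2, 1, 3/2, 3, 9/2, 9

-9, -9/2, -3, -3/2, -1, -1/2, -1/3, -1/6, 1/6, 1/3, 1/2, 1, 3/2, 3, 9/2, 9


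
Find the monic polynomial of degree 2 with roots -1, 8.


A monic polynomial with roots -1, 8 is:
p(x) = (x + 1)(x - 8)
After multiplying by (x + 1): x + 1
After multiplying by (x - 8): x^2 - 7x - 8

x^2 - 7x - 8


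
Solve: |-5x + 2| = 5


An absolute value equation |expr| = 5 gives two cases:
Case 1: -5x + 2 = 5
  -5x = 3, so x = -3/5
Case 2: -5x + 2 = -5
  -5x = -7, so x = 7/5

x = -3/5, x = 7/5


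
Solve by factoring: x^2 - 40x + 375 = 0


We need two numbers that multiply to 375 and add to -40.
Those numbers are -25 and -15 (since (-25) * (-15) = 375 and (-25) + (-15) = -40).
So x^2 - 40x + 375 = (x - 25)(x - 15) = 0
Setting each factor to zero: x = 25 or x = 15

x = 15, x = 25


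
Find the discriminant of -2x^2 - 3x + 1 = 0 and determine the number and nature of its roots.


For ax^2 + bx + c = 0, discriminant D = b^2 - 4ac
Here a = -2, b = -3, c = 1
D = (-3)^2 - 4(-2)(1) = 9 + 8 = 17

D = 17 > 0 but not a perfect square
The equation has 2 distinct real irrational roots.

Discriminant = 17, 2 distinct real irrational roots


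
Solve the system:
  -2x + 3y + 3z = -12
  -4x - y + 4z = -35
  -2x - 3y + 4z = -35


Using Cramer's rule. Expand each determinant along the first row.
D  = (-2)*[(-1)*4 - 4*(-3)] - 3*[(-4)*4 - 4*(-2)] + 3*[(-4)*(-3) - (-1)*(-2)]
  = (-2)*(8) - 3*(-8) + 3*(10) = 38
Dx = (-12)*[(-1)*4 - 4*(-3)] - 3*[(-35)*4 - 4*(-35)] + 3*[(-35)*(-3) - (-1)*(-35)]
  = (-12)*(8) - 3*(0) + 3*(70) = 114
Dy = (-2)*[(-35)*4 - 4*(-35)] - (-12)*[(-4)*4 - 4*(-2)] + 3*[(-4)*(-35) - (-35)*(-2)]
  = (-2)*(0) - (-12)*(-8) + 3*(70) = 114
Dz = (-2)*[(-1)*(-35) - (-35)*(-3)] - 3*[(-4)*(-35) - (-35)*(-2)] + (-12)*[(-4)*(-3) - (-1)*(-2)]
  = (-2)*(-70) - 3*(70) + (-12)*(10) = -190
x = Dx/D = 114/38 = 3, y = Dy/D = 114/38 = 3, z = Dz/D = -190/38 = -5
Check eq1: (-2)(3) + (3)(3) + (3)(-5) = -12 = -12 ✓
Check eq2: (-4)(3) + (-1)(3) + (4)(-5) = -35 = -35 ✓
Check eq3: (-2)(3) + (-3)(3) + (4)(-5) = -35 = -35 ✓

x = 3, y = 3, z = -5


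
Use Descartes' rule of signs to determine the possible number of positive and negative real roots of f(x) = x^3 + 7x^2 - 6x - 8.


Descartes' rule of signs:

For positive roots, count sign changes in f(x) = x^3 + 7x^2 - 6x - 8:
Signs of coefficients: +, +, -, -
Number of sign changes: 1
Possible positive real roots: 1

For negative roots, examine f(-x) = -x^3 + 7x^2 + 6x - 8:
Signs of coefficients: -, +, +, -
Number of sign changes: 2
Possible negative real roots: 2, 0

Positive roots: 1; Negative roots: 2 or 0


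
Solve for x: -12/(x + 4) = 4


Multiply both sides by (x + 4): -12 = 4(x + 4)
Distribute: -12 = 4x + 16
4x = -12 - 16 = -28
x = -7

x = -7


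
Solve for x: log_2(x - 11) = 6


Convert to exponential form: x - 11 = 2^6 = 64
x = 64 + 11 = 75
Check: log_2(75 - 11) = log_2(64) = log_2(64) = 6 ✓

x = 75


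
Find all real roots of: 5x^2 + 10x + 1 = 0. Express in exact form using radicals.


Using the quadratic formula: x = (-b ± sqrt(b^2 - 4ac)) / (2a)
Here a = 5, b = 10, c = 1
Discriminant = b^2 - 4ac = 10^2 - 4(5)(1) = 100 - 20 = 80
Since discriminant = 80 > 0, there are two real roots.
x = (-10 ± 4*sqrt(5)) / 10
Simplifying: x = (-5 ± 2*sqrt(5)) / 5
Numerically: x ≈ -0.1056 or x ≈ -1.8944

x = (-5 + 2*sqrt(5)) / 5 or x = (-5 - 2*sqrt(5)) / 5


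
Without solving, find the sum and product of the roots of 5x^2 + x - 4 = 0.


By Vieta's formulas for ax^2 + bx + c = 0:
  Sum of roots = -b/a
  Product of roots = c/a

Here a = 5, b = 1, c = -4
Sum = -(1)/5 = -1/5
Product = -4/5 = -4/5

Sum = -1/5, Product = -4/5


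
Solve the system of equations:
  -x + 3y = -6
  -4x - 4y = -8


Using Cramer's rule:
Determinant D = (-1)(-4) - (-4)(3) = 4 + 12 = 16
Dx = (-6)(-4) - (-8)(3) = 24 + 24 = 48
Dy = (-1)(-8) - (-4)(-6) = 8 - 24 = -16
x = Dx/D = 48/16 = 3
y = Dy/D = -16/16 = -1

x = 3, y = -1


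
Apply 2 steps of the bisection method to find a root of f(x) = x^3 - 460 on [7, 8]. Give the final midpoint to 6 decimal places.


f(x) = x^3 - 460
f(7) = -117 < 0
f(8) = 52 > 0

Step 1: midpoint = (7.000000 + 8.000000)/2 = 7.500000
  f(7.500000) = -38.125000
  f(mid) < 0, so root is in [7.500000, 8.000000]

Step 2: midpoint = (7.500000 + 8.000000)/2 = 7.750000
  f(7.750000) = 5.484375
  f(mid) > 0, so root is in [7.500000, 7.750000]

midpoint = 7.750000


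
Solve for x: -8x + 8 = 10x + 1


Starting with: -8x + 8 = 10x + 1
Move all x terms to left: (-8 - 10)x = 1 - 8
Simplify: -18x = -7
Divide both sides by -18: x = 7/18

x = 7/18


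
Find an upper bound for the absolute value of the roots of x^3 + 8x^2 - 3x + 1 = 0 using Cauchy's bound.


Cauchy's bound: all roots r satisfy |r| <= 1 + max(|a_i/a_n|) for i = 0,...,n-1
where a_n is the leading coefficient.

Coefficients: [1, 8, -3, 1]
Leading coefficient a_n = 1
Ratios |a_i/a_n|: 8, 3, 1
Maximum ratio: 8
Cauchy's bound: |r| <= 1 + 8 = 9

Upper bound = 9


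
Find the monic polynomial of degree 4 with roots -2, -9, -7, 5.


A monic polynomial with roots -2, -9, -7, 5 is:
p(x) = (x + 2)(x + 9)(x + 7)(x - 5)
After multiplying by (x + 2): x + 2
After multiplying by (x + 9): x^2 + 11x + 18
After multiplying by (x + 7): x^3 + 18x^2 + 95x + 126
After multiplying by (x - 5): x^4 + 13x^3 + 5x^2 - 349x - 630

x^4 + 13x^3 + 5x^2 - 349x - 630


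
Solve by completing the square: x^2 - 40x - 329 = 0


Start: x^2 - 40x - 329 = 0
Move constant: x^2 - 40x = 329
Half of -40 is -20, squared is 400
Add 400 to both sides: x^2 - 40x + 400 = 729
(x - 20)^2 = 729
x - 20 = ±27
x = 20 + 27 = 47 or x = 20 - 27 = -7

x = -7, x = 47


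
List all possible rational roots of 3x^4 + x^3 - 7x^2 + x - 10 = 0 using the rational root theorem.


Rational root theorem: possible roots are ±p/q where:
  p divides the constant term (-10): p ∈ {1, 2, 5, 10}
  q divides the leading coefficient (3): q ∈ {1, 3}

All possible rational roots: -10, -5, -10/3, -2, -5/3, -1, -2/3, -1/3, 1/3, 2/3, 1, 5/3, 2, 10/3, 5, 10

-10, -5, -10/3, -2, -5/3, -1, -2/3, -1/3, 1/3, 2/3, 1, 5/3, 2, 10/3, 5, 10


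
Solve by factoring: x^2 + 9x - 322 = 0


We need two numbers that multiply to -322 and add to 9.
Those numbers are 23 and -14 (since 23 * (-14) = -322 and 23 + (-14) = 9).
So x^2 + 9x - 322 = (x + 23)(x - 14) = 0
Setting each factor to zero: x = -23 or x = 14

x = -23, x = 14


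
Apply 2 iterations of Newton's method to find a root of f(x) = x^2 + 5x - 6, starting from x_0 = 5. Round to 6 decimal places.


Newton's method: x_(n+1) = x_n - f(x_n)/f'(x_n)
f(x) = x^2 + 5x - 6
f'(x) = 2x + 5

Iteration 1:
  f(5.000000) = 44.000000
  f'(5.000000) = 15.000000
  x_1 = 5.000000 - (44.000000)/(15.000000) = 2.066667

Iteration 2:
  f(2.066667) = 8.604444
  f'(2.066667) = 9.133333
  x_2 = 2.066667 - (8.604444)/(9.133333) = 1.124574

x_2 = 1.124574


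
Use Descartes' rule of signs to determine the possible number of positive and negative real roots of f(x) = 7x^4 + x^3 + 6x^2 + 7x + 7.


Descartes' rule of signs:

For positive roots, count sign changes in f(x) = 7x^4 + x^3 + 6x^2 + 7x + 7:
Signs of coefficients: +, +, +, +, +
Number of sign changes: 0
Possible positive real roots: 0

For negative roots, examine f(-x) = 7x^4 - x^3 + 6x^2 - 7x + 7:
Signs of coefficients: +, -, +, -, +
Number of sign changes: 4
Possible negative real roots: 4, 2, 0

Positive roots: 0; Negative roots: 4 or 2 or 0


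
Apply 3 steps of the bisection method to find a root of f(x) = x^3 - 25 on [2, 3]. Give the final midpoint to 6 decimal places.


f(x) = x^3 - 25
f(2) = -17 < 0
f(3) = 2 > 0

Step 1: midpoint = (2.000000 + 3.000000)/2 = 2.500000
  f(2.500000) = -9.375000
  f(mid) < 0, so root is in [2.500000, 3.000000]

Step 2: midpoint = (2.500000 + 3.000000)/2 = 2.750000
  f(2.750000) = -4.203125
  f(mid) < 0, so root is in [2.750000, 3.000000]

Step 3: midpoint = (2.750000 + 3.000000)/2 = 2.875000
  f(2.875000) = -1.236328
  f(mid) < 0, so root is in [2.875000, 3.000000]

midpoint = 2.875000


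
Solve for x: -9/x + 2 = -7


Subtract 2 from both sides: -9/x = -9
Multiply both sides by x: -9 = -9 * x
Divide by -9: x = 1

x = 1


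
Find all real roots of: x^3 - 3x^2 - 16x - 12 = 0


Let p(x) = x^3 - 3x^2 - 16x - 12. By the rational root theorem (leading coefficient 1), any rational root is an integer divisor of 12: try ±1, ±2, ... in turn.
Test x = 1: value = -30 ≠ 0.
Test x = -1: value = 0 ✓, so (x + 1) is a factor.
Synthetic division by (x + 1): bring down 1; 1(-1) - 3 = -4; (-4)(-1) - 16 = -12; (-12)(-1) - 12 = 0 → quotient x^2 - 4x - 12, remainder 0.
Solve the quadratic x^2 - 4x - 12 = 0: discriminant = (-4)^2 - 4(1)(-12) = 16 + 48 = 64.
sqrt(64) = 8, so x = (4 ± 8)/2: x = 6 or x = -2.

x = -2, x = -1, x = 6


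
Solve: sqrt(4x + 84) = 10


Square both sides: 4x + 84 = 10^2 = 100
4x = 100 - 84 = 16
x = 4
Check: sqrt(4*4 + 84) = sqrt(100) = 10 ✓

x = 4


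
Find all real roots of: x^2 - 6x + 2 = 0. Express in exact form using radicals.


Using the quadratic formula: x = (-b ± sqrt(b^2 - 4ac)) / (2a)
Here a = 1, b = -6, c = 2
Discriminant = b^2 - 4ac = (-6)^2 - 4(1)(2) = 36 - 8 = 28
Since discriminant = 28 > 0, there are two real roots.
x = (6 ± 2*sqrt(7)) / 2
Simplifying: x = 3 ± sqrt(7)
Numerically: x ≈ 5.6458 or x ≈ 0.3542

x = 3 + sqrt(7) or x = 3 - sqrt(7)


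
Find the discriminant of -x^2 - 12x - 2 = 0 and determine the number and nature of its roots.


For ax^2 + bx + c = 0, discriminant D = b^2 - 4ac
Here a = -1, b = -12, c = -2
D = (-12)^2 - 4(-1)(-2) = 144 - 8 = 136

D = 136 > 0 but not a perfect square
The equation has 2 distinct real irrational roots.

Discriminant = 136, 2 distinct real irrational roots


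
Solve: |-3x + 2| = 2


An absolute value equation |expr| = 2 gives two cases:
Case 1: -3x + 2 = 2
  -3x = 0, so x = 0
Case 2: -3x + 2 = -2
  -3x = -4, so x = 4/3

x = 0, x = 4/3


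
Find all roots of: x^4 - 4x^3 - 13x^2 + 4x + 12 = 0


Let p(x) = x^4 - 4x^3 - 13x^2 + 4x + 12. By the rational root theorem (leading coefficient 1), any rational root is an integer divisor of 12: try ±1, ±2, ... in turn.
Test x = 1: value = 0 ✓, so (x - 1) is a factor.
Synthetic division by (x - 1): bring down 1; 1(1) - 4 = -3; (-3)(1) - 13 = -16; (-16)(1) + 4 = -12; (-12)(1) + 12 = 0 → quotient x^3 - 3x^2 - 16x - 12, remainder 0.
Continue with the quotient x^3 - 3x^2 - 16x - 12 (candidates must divide 12; re-test x = 1 first in case it repeats).
Test x = 1: value = -30 ≠ 0.
Test x = -1: value = 0 ✓, so (x + 1) is a factor.
Synthetic division by (x + 1): bring down 1; 1(-1) - 3 = -4; (-4)(-1) - 16 = -12; (-12)(-1) - 12 = 0 → quotient x^2 - 4x - 12, remainder 0.
Solve the quadratic x^2 - 4x - 12 = 0: discriminant = (-4)^2 - 4(1)(-12) = 16 + 48 = 64.
sqrt(64) = 8, so x = (4 ± 8)/2: x = 6 or x = -2.
Collecting all roots found:

x = -2, x = -1, x = 1, x = 6


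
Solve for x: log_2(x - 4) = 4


Convert to exponential form: x - 4 = 2^4 = 16
x = 16 + 4 = 20
Check: log_2(20 - 4) = log_2(16) = log_2(16) = 4 ✓

x = 20


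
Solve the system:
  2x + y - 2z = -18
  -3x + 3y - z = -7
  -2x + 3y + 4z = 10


Using Cramer's rule. Expand each determinant along the first row.
D  = 2*[3*4 - (-1)*3] - 1*[(-3)*4 - (-1)*(-2)] + (-2)*[(-3)*3 - 3*(-2)]
  = 2*(15) - 1*(-14) + (-2)*(-3) = 50
Dx = (-18)*[3*4 - (-1)*3] - 1*[(-7)*4 - (-1)*10] + (-2)*[(-7)*3 - 3*10]
  = (-18)*(15) - 1*(-18) + (-2)*(-51) = -150
Dy = 2*[(-7)*4 - (-1)*10] - (-18)*[(-3)*4 - (-1)*(-2)] + (-2)*[(-3)*10 - (-7)*(-2)]
  = 2*(-18) - (-18)*(-14) + (-2)*(-44) = -200
Dz = 2*[3*10 - (-7)*3] - 1*[(-3)*10 - (-7)*(-2)] + (-18)*[(-3)*3 - 3*(-2)]
  = 2*(51) - 1*(-44) + (-18)*(-3) = 200
x = Dx/D = -150/50 = -3, y = Dy/D = -200/50 = -4, z = Dz/D = 200/50 = 4
Check eq1: (2)(-3) + (1)(-4) + (-2)(4) = -18 = -18 ✓
Check eq2: (-3)(-3) + (3)(-4) + (-1)(4) = -7 = -7 ✓
Check eq3: (-2)(-3) + (3)(-4) + (4)(4) = 10 = 10 ✓

x = -3, y = -4, z = 4


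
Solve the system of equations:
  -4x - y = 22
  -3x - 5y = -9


Using Cramer's rule:
Determinant D = (-4)(-5) - (-3)(-1) = 20 - 3 = 17
Dx = (22)(-5) - (-9)(-1) = -110 - 9 = -119
Dy = (-4)(-9) - (-3)(22) = 36 + 66 = 102
x = Dx/D = -119/17 = -7
y = Dy/D = 102/17 = 6

x = -7, y = 6


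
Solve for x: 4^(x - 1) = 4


Express both sides with the same base.
4 = 4^1
Since the bases match, equate exponents: x - 1 = 1
So x = 1 - (-1) = 2

x = 2


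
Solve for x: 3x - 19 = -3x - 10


Starting with: 3x - 19 = -3x - 10
Move all x terms to left: (3 + 3)x = -10 + 19
Simplify: 6x = 9
Divide both sides by 6: x = 3/2

x = 3/2


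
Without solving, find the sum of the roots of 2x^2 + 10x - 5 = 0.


By Vieta's formulas for ax^2 + bx + c = 0:
  Sum of roots = -b/a
  Product of roots = c/a

Here a = 2, b = 10, c = -5
Sum = -(10)/2 = -5
Product = -5/2 = -5/2

Sum = -5


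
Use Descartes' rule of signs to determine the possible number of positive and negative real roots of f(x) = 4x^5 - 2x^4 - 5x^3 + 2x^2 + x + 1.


Descartes' rule of signs:

For positive roots, count sign changes in f(x) = 4x^5 - 2x^4 - 5x^3 + 2x^2 + x + 1:
Signs of coefficients: +, -, -, +, +, +
Number of sign changes: 2
Possible positive real roots: 2, 0

For negative roots, examine f(-x) = -4x^5 - 2x^4 + 5x^3 + 2x^2 - x + 1:
Signs of coefficients: -, -, +, +, -, +
Number of sign changes: 3
Possible negative real roots: 3, 1

Positive roots: 2 or 0; Negative roots: 3 or 1


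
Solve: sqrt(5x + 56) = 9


Square both sides: 5x + 56 = 9^2 = 81
5x = 81 - 56 = 25
x = 5
Check: sqrt(5*5 + 56) = sqrt(81) = 9 ✓

x = 5


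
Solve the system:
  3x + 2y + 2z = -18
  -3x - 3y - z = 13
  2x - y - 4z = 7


Using Cramer's rule. Expand each determinant along the first row.
D  = 3*[(-3)*(-4) - (-1)*(-1)] - 2*[(-3)*(-4) - (-1)*2] + 2*[(-3)*(-1) - (-3)*2]
  = 3*(11) - 2*(14) + 2*(9) = 23
Dx = (-18)*[(-3)*(-4) - (-1)*(-1)] - 2*[13*(-4) - (-1)*7] + 2*[13*(-1) - (-3)*7]
  = (-18)*(11) - 2*(-45) + 2*(8) = -92
Dy = 3*[13*(-4) - (-1)*7] - (-18)*[(-3)*(-4) - (-1)*2] + 2*[(-3)*7 - 13*2]
  = 3*(-45) - (-18)*(14) + 2*(-47) = 23
Dz = 3*[(-3)*7 - 13*(-1)] - 2*[(-3)*7 - 13*2] + (-18)*[(-3)*(-1) - (-3)*2]
  = 3*(-8) - 2*(-47) + (-18)*(9) = -92
x = Dx/D = -92/23 = -4, y = Dy/D = 23/23 = 1, z = Dz/D = -92/23 = -4
Check eq1: (3)(-4) + (2)(1) + (2)(-4) = -18 = -18 ✓
Check eq2: (-3)(-4) + (-3)(1) + (-1)(-4) = 13 = 13 ✓
Check eq3: (2)(-4) + (-1)(1) + (-4)(-4) = 7 = 7 ✓

x = -4, y = 1, z = -4


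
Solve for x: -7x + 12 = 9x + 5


Starting with: -7x + 12 = 9x + 5
Move all x terms to left: (-7 - 9)x = 5 - 12
Simplify: -16x = -7
Divide both sides by -16: x = 7/16

x = 7/16


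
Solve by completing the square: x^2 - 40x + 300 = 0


Start: x^2 - 40x + 300 = 0
Move constant: x^2 - 40x = -300
Half of -40 is -20, squared is 400
Add 400 to both sides: x^2 - 40x + 400 = 100
(x - 20)^2 = 100
x - 20 = ±10
x = 20 + 10 = 30 or x = 20 - 10 = 10

x = 10, x = 30


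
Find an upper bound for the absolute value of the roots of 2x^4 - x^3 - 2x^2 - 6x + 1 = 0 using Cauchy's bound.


Cauchy's bound: all roots r satisfy |r| <= 1 + max(|a_i/a_n|) for i = 0,...,n-1
where a_n is the leading coefficient.

Coefficients: [2, -1, -2, -6, 1]
Leading coefficient a_n = 2
Ratios |a_i/a_n|: 1/2, 1, 3, 1/2
Maximum ratio: 3
Cauchy's bound: |r| <= 1 + 3 = 4

Upper bound = 4


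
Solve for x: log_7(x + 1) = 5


Convert to exponential form: x + 1 = 7^5 = 16807
x = 16807 - 1 = 16806
Check: log_7(16806 + 1) = log_7(16807) = log_7(16807) = 5 ✓

x = 16806


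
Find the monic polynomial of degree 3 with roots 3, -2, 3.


A monic polynomial with roots 3, -2, 3 is:
p(x) = (x - 3)(x + 2)(x - 3)
After multiplying by (x - 3): x - 3
After multiplying by (x + 2): x^2 - x - 6
After multiplying by (x - 3): x^3 - 4x^2 - 3x + 18

x^3 - 4x^2 - 3x + 18


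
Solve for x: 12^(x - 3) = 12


Express both sides with the same base.
12 = 12^1
Since the bases match, equate exponents: x - 3 = 1
So x = 1 - (-3) = 4

x = 4


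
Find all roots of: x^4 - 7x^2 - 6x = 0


The constant term is 0, so x = 0 is a root. Factor out x:
  x^3 - 7x - 6 = 0
Let p(x) = x^3 - 7x - 6. By the rational root theorem (leading coefficient 1), any rational root is an integer divisor of 6: try ±1, ±2, ... in turn.
Test x = 1: value = -12 ≠ 0.
Test x = -1: value = 0 ✓, so (x + 1) is a factor.
Synthetic division by (x + 1): bring down 1; 1(-1) + 0 = -1; (-1)(-1) - 7 = -6; (-6)(-1) - 6 = 0 → quotient x^2 - x - 6, remainder 0.
Solve the quadratic x^2 - x - 6 = 0: discriminant = (-1)^2 - 4(1)(-6) = 1 + 24 = 25.
sqrt(25) = 5, so x = (1 ± 5)/2: x = 3 or x = -2.
Collecting all roots found:

x = -2, x = -1, x = 0, x = 3


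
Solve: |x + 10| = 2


An absolute value equation |expr| = 2 gives two cases:
Case 1: x + 10 = 2
  x = -8, so x = -8
Case 2: x + 10 = -2
  x = -12, so x = -12

x = -12, x = -8


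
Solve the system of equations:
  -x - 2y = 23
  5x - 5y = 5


Using Cramer's rule:
Determinant D = (-1)(-5) - (5)(-2) = 5 + 10 = 15
Dx = (23)(-5) - (5)(-2) = -115 + 10 = -105
Dy = (-1)(5) - (5)(23) = -5 - 115 = -120
x = Dx/D = -105/15 = -7
y = Dy/D = -120/15 = -8

x = -7, y = -8


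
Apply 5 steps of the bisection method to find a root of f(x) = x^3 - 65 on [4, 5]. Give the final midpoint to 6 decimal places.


f(x) = x^3 - 65
f(4) = -1 < 0
f(5) = 60 > 0

Step 1: midpoint = (4.000000 + 5.000000)/2 = 4.500000
  f(4.500000) = 26.125000
  f(mid) > 0, so root is in [4.000000, 4.500000]

Step 2: midpoint = (4.000000 + 4.500000)/2 = 4.250000
  f(4.250000) = 11.765625
  f(mid) > 0, so root is in [4.000000, 4.250000]

Step 3: midpoint = (4.000000 + 4.250000)/2 = 4.125000
  f(4.125000) = 5.189453
  f(mid) > 0, so root is in [4.000000, 4.125000]

Step 4: midpoint = (4.000000 + 4.125000)/2 = 4.062500
  f(4.062500) = 2.047119
  f(mid) > 0, so root is in [4.000000, 4.062500]

Step 5: midpoint = (4.000000 + 4.062500)/2 = 4.031250
  f(4.031250) = 0.511749
  f(mid) > 0, so root is in [4.000000, 4.031250]

midpoint = 4.031250


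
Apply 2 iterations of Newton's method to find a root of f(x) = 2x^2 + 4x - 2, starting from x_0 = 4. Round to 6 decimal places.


Newton's method: x_(n+1) = x_n - f(x_n)/f'(x_n)
f(x) = 2x^2 + 4x - 2
f'(x) = 4x + 4

Iteration 1:
  f(4.000000) = 46.000000
  f'(4.000000) = 20.000000
  x_1 = 4.000000 - (46.000000)/(20.000000) = 1.700000

Iteration 2:
  f(1.700000) = 10.580000
  f'(1.700000) = 10.800000
  x_2 = 1.700000 - (10.580000)/(10.800000) = 0.720370

x_2 = 0.720370


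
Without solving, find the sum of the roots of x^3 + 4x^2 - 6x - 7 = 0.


By Vieta's formulas for x^3 + bx^2 + cx + d = 0:
  r1 + r2 + r3 = -b/a = -4
  r1*r2 + r1*r3 + r2*r3 = c/a = -6
  r1*r2*r3 = -d/a = 7


Sum = -4


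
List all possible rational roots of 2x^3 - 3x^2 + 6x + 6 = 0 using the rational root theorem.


Rational root theorem: possible roots are ±p/q where:
  p divides the constant term (6): p ∈ {1, 2, 3, 6}
  q divides the leading coefficient (2): q ∈ {1, 2}

All possible rational roots: -6, -3, -2, -3/2, -1, -1/2, 1/2, 1, 3/2, 2, 3, 6

-6, -3, -2, -3/2, -1, -1/2, 1/2, 1, 3/2, 2, 3, 6


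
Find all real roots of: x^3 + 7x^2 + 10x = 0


The constant term is 0, so x = 0 is a root. Factor out x:
  x(x^2 + 7x + 10) = 0
Solve the quadratic x^2 + 7x + 10 = 0: discriminant = 7^2 - 4(1)(10) = 49 - 40 = 9.
sqrt(9) = 3, so x = (-7 ± 3)/2: x = -2 or x = -5.

x = -5, x = -2, x = 0


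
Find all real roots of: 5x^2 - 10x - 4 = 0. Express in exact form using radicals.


Using the quadratic formula: x = (-b ± sqrt(b^2 - 4ac)) / (2a)
Here a = 5, b = -10, c = -4
Discriminant = b^2 - 4ac = (-10)^2 - 4(5)(-4) = 100 + 80 = 180
Since discriminant = 180 > 0, there are two real roots.
x = (10 ± 6*sqrt(5)) / 10
Simplifying: x = (5 ± 3*sqrt(5)) / 5
Numerically: x ≈ 2.3416 or x ≈ -0.3416

x = (5 + 3*sqrt(5)) / 5 or x = (5 - 3*sqrt(5)) / 5


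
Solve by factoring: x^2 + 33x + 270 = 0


We need two numbers that multiply to 270 and add to 33.
Those numbers are 15 and 18 (since 15 * 18 = 270 and 15 + 18 = 33).
So x^2 + 33x + 270 = (x + 15)(x + 18) = 0
Setting each factor to zero: x = -15 or x = -18

x = -18, x = -15


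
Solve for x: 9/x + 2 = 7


Subtract 2 from both sides: 9/x = 5
Multiply both sides by x: 9 = 5 * x
Divide by 5: x = 9/5

x = 9/5


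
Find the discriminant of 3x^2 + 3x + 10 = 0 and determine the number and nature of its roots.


For ax^2 + bx + c = 0, discriminant D = b^2 - 4ac
Here a = 3, b = 3, c = 10
D = (3)^2 - 4(3)(10) = 9 - 120 = -111

D = -111 < 0
The equation has no real roots (2 complex conjugate roots).

Discriminant = -111, no real roots (2 complex conjugate roots)


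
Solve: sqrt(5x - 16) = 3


Square both sides: 5x - 16 = 3^2 = 9
5x = 9 + 16 = 25
x = 5
Check: sqrt(5*5 - 16) = sqrt(9) = 3 ✓

x = 5


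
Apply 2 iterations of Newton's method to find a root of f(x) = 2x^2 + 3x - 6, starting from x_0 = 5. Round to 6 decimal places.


Newton's method: x_(n+1) = x_n - f(x_n)/f'(x_n)
f(x) = 2x^2 + 3x - 6
f'(x) = 4x + 3

Iteration 1:
  f(5.000000) = 59.000000
  f'(5.000000) = 23.000000
  x_1 = 5.000000 - (59.000000)/(23.000000) = 2.434783

Iteration 2:
  f(2.434783) = 13.160681
  f'(2.434783) = 12.739130
  x_2 = 2.434783 - (13.160681)/(12.739130) = 1.401692

x_2 = 1.401692


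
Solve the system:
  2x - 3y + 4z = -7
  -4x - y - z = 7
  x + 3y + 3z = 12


Using Cramer's rule. Expand each determinant along the first row.
D  = 2*[(-1)*3 - (-1)*3] - (-3)*[(-4)*3 - (-1)*1] + 4*[(-4)*3 - (-1)*1]
  = 2*(0) - (-3)*(-11) + 4*(-11) = -77
Dx = (-7)*[(-1)*3 - (-1)*3] - (-3)*[7*3 - (-1)*12] + 4*[7*3 - (-1)*12]
  = (-7)*(0) - (-3)*(33) + 4*(33) = 231
Dy = 2*[7*3 - (-1)*12] - (-7)*[(-4)*3 - (-1)*1] + 4*[(-4)*12 - 7*1]
  = 2*(33) - (-7)*(-11) + 4*(-55) = -231
Dz = 2*[(-1)*12 - 7*3] - (-3)*[(-4)*12 - 7*1] + (-7)*[(-4)*3 - (-1)*1]
  = 2*(-33) - (-3)*(-55) + (-7)*(-11) = -154
x = Dx/D = 231/-77 = -3, y = Dy/D = -231/-77 = 3, z = Dz/D = -154/-77 = 2
Check eq1: (2)(-3) + (-3)(3) + (4)(2) = -7 = -7 ✓
Check eq2: (-4)(-3) + (-1)(3) + (-1)(2) = 7 = 7 ✓
Check eq3: (1)(-3) + (3)(3) + (3)(2) = 12 = 12 ✓

x = -3, y = 3, z = 2


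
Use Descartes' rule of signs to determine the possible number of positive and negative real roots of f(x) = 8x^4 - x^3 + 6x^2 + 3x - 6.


Descartes' rule of signs:

For positive roots, count sign changes in f(x) = 8x^4 - x^3 + 6x^2 + 3x - 6:
Signs of coefficients: +, -, +, +, -
Number of sign changes: 3
Possible positive real roots: 3, 1

For negative roots, examine f(-x) = 8x^4 + x^3 + 6x^2 - 3x - 6:
Signs of coefficients: +, +, +, -, -
Number of sign changes: 1
Possible negative real roots: 1

Positive roots: 3 or 1; Negative roots: 1


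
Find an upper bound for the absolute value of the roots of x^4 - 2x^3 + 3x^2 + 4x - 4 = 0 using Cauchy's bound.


Cauchy's bound: all roots r satisfy |r| <= 1 + max(|a_i/a_n|) for i = 0,...,n-1
where a_n is the leading coefficient.

Coefficients: [1, -2, 3, 4, -4]
Leading coefficient a_n = 1
Ratios |a_i/a_n|: 2, 3, 4, 4
Maximum ratio: 4
Cauchy's bound: |r| <= 1 + 4 = 5

Upper bound = 5


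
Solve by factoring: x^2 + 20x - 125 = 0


We need two numbers that multiply to -125 and add to 20.
Those numbers are 25 and -5 (since 25 * (-5) = -125 and 25 + (-5) = 20).
So x^2 + 20x - 125 = (x + 25)(x - 5) = 0
Setting each factor to zero: x = -25 or x = 5

x = -25, x = 5


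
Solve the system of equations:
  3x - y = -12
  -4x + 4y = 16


Using Cramer's rule:
Determinant D = (3)(4) - (-4)(-1) = 12 - 4 = 8
Dx = (-12)(4) - (16)(-1) = -48 + 16 = -32
Dy = (3)(16) - (-4)(-12) = 48 - 48 = 0
x = Dx/D = -32/8 = -4
y = Dy/D = 0/8 = 0

x = -4, y = 0


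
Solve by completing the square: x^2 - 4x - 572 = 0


Start: x^2 - 4x - 572 = 0
Move constant: x^2 - 4x = 572
Half of -4 is -2, squared is 4
Add 4 to both sides: x^2 - 4x + 4 = 576
(x - 2)^2 = 576
x - 2 = ±24
x = 2 + 24 = 26 or x = 2 - 24 = -22

x = -22, x = 26


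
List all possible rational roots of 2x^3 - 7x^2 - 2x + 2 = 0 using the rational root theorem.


Rational root theorem: possible roots are ±p/q where:
  p divides the constant term (2): p ∈ {1, 2}
  q divides the leading coefficient (2): q ∈ {1, 2}

All possible rational roots: -2, -1, -1/2, 1/2, 1, 2

-2, -1, -1/2, 1/2, 1, 2


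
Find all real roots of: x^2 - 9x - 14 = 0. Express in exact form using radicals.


Using the quadratic formula: x = (-b ± sqrt(b^2 - 4ac)) / (2a)
Here a = 1, b = -9, c = -14
Discriminant = b^2 - 4ac = (-9)^2 - 4(1)(-14) = 81 + 56 = 137
Since discriminant = 137 > 0, there are two real roots.
x = (9 ± sqrt(137)) / 2
Numerically: x ≈ 10.3523 or x ≈ -1.3523

x = (9 + sqrt(137)) / 2 or x = (9 - sqrt(137)) / 2


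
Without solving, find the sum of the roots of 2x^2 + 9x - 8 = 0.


By Vieta's formulas for ax^2 + bx + c = 0:
  Sum of roots = -b/a
  Product of roots = c/a

Here a = 2, b = 9, c = -8
Sum = -(9)/2 = -9/2
Product = -8/2 = -4

Sum = -9/2


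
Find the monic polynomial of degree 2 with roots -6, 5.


A monic polynomial with roots -6, 5 is:
p(x) = (x + 6)(x - 5)
After multiplying by (x + 6): x + 6
After multiplying by (x - 5): x^2 + x - 30

x^2 + x - 30


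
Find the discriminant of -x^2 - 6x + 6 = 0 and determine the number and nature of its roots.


For ax^2 + bx + c = 0, discriminant D = b^2 - 4ac
Here a = -1, b = -6, c = 6
D = (-6)^2 - 4(-1)(6) = 36 + 24 = 60

D = 60 > 0 but not a perfect square
The equation has 2 distinct real irrational roots.

Discriminant = 60, 2 distinct real irrational roots


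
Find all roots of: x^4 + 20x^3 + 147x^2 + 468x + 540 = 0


Let p(x) = x^4 + 20x^3 + 147x^2 + 468x + 540. By the rational root theorem (leading coefficient 1), any rational root is an integer divisor of 540: try ±1, ±2, ... in turn.
Test x = 1: value = 1176 ≠ 0.
Test x = -1: value = 200 ≠ 0.
Test x = 2: value = 2240 ≠ 0.
Test x = -2: value = 48 ≠ 0.
Test x = 3: value = 3888 ≠ 0.
Test x = -3: value = 0 ✓, so (x + 3) is a factor.
Synthetic division by (x + 3): bring down 1; 1(-3) + 20 = 17; 17(-3) + 147 = 96; 96(-3) + 468 = 180; 180(-3) + 540 = 0 → quotient x^3 + 17x^2 + 96x + 180, remainder 0.
Continue with the quotient x^3 + 17x^2 + 96x + 180 (candidates must divide 180; re-test x = -3 first in case it repeats).
Test x = -3: value = 18 ≠ 0.
Test x = 4: value = 900 ≠ 0.
Test x = -4: value = 4 ≠ 0.
Test x = 5: value = 1210 ≠ 0.
Test x = -5: value = 0 ✓, so (x + 5) is a factor.
Synthetic division by (x + 5): bring down 1; 1(-5) + 17 = 12; 12(-5) + 96 = 36; 36(-5) + 180 = 0 → quotient x^2 + 12x + 36, remainder 0.
Solve the quadratic x^2 + 12x + 36 = 0: discriminant = 12^2 - 4(1)(36) = 144 - 144 = 0.
Discriminant = 0, so a double root: x = -12/2 = -6.
Collecting all roots found:

x = -6 (multiplicity 2), x = -5, x = -3


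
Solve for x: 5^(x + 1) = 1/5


Express both sides with the same base.
1/5 = 5^(-1)
Since the bases match, equate exponents: x + 1 = -1
So x = -1 - (1) = -2

x = -2


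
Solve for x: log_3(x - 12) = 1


Convert to exponential form: x - 12 = 3^1 = 3
x = 3 + 12 = 15
Check: log_3(15 - 12) = log_3(3) = log_3(3) = 1 ✓

x = 15


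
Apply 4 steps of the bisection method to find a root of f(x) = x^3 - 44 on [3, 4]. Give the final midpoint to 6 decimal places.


f(x) = x^3 - 44
f(3) = -17 < 0
f(4) = 20 > 0

Step 1: midpoint = (3.000000 + 4.000000)/2 = 3.500000
  f(3.500000) = -1.125000
  f(mid) < 0, so root is in [3.500000, 4.000000]

Step 2: midpoint = (3.500000 + 4.000000)/2 = 3.750000
  f(3.750000) = 8.734375
  f(mid) > 0, so root is in [3.500000, 3.750000]

Step 3: midpoint = (3.500000 + 3.750000)/2 = 3.625000
  f(3.625000) = 3.634766
  f(mid) > 0, so root is in [3.500000, 3.625000]

Step 4: midpoint = (3.500000 + 3.625000)/2 = 3.562500
  f(3.562500) = 1.213135
  f(mid) > 0, so root is in [3.500000, 3.562500]

midpoint = 3.562500


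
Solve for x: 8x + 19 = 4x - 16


Starting with: 8x + 19 = 4x - 16
Move all x terms to left: (8 - 4)x = -16 - 19
Simplify: 4x = -35
Divide both sides by 4: x = -35/4

x = -35/4


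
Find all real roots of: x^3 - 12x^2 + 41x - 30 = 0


Let p(x) = x^3 - 12x^2 + 41x - 30. By the rational root theorem (leading coefficient 1), any rational root is an integer divisor of 30: try ±1, ±2, ... in turn.
Test x = 1: value = 0 ✓, so (x - 1) is a factor.
Synthetic division by (x - 1): bring down 1; 1(1) - 12 = -11; (-11)(1) + 41 = 30; 30(1) - 30 = 0 → quotient x^2 - 11x + 30, remainder 0.
Solve the quadratic x^2 - 11x + 30 = 0: discriminant = (-11)^2 - 4(1)(30) = 121 - 120 = 1.
sqrt(1) = 1, so x = (11 ± 1)/2: x = 6 or x = 5.

x = 1, x = 5, x = 6


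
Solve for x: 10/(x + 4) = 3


Multiply both sides by (x + 4): 10 = 3(x + 4)
Distribute: 10 = 3x + 12
3x = 10 - 12 = -2
x = -2/3

x = -2/3


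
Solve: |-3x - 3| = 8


An absolute value equation |expr| = 8 gives two cases:
Case 1: -3x - 3 = 8
  -3x = 11, so x = -11/3
Case 2: -3x - 3 = -8
  -3x = -5, so x = 5/3

x = -11/3, x = 5/3


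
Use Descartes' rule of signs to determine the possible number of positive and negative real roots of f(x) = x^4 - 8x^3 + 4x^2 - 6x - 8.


Descartes' rule of signs:

For positive roots, count sign changes in f(x) = x^4 - 8x^3 + 4x^2 - 6x - 8:
Signs of coefficients: +, -, +, -, -
Number of sign changes: 3
Possible positive real roots: 3, 1

For negative roots, examine f(-x) = x^4 + 8x^3 + 4x^2 + 6x - 8:
Signs of coefficients: +, +, +, +, -
Number of sign changes: 1
Possible negative real roots: 1

Positive roots: 3 or 1; Negative roots: 1


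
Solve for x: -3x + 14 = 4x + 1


Starting with: -3x + 14 = 4x + 1
Move all x terms to left: (-3 - 4)x = 1 - 14
Simplify: -7x = -13
Divide both sides by -7: x = 13/7

x = 13/7


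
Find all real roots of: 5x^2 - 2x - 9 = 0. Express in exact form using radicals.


Using the quadratic formula: x = (-b ± sqrt(b^2 - 4ac)) / (2a)
Here a = 5, b = -2, c = -9
Discriminant = b^2 - 4ac = (-2)^2 - 4(5)(-9) = 4 + 180 = 184
Since discriminant = 184 > 0, there are two real roots.
x = (2 ± 2*sqrt(46)) / 10
Simplifying: x = (1 ± sqrt(46)) / 5
Numerically: x ≈ 1.5565 or x ≈ -1.1565

x = (1 + sqrt(46)) / 5 or x = (1 - sqrt(46)) / 5


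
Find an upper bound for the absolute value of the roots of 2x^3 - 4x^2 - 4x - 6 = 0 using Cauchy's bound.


Cauchy's bound: all roots r satisfy |r| <= 1 + max(|a_i/a_n|) for i = 0,...,n-1
where a_n is the leading coefficient.

Coefficients: [2, -4, -4, -6]
Leading coefficient a_n = 2
Ratios |a_i/a_n|: 2, 2, 3
Maximum ratio: 3
Cauchy's bound: |r| <= 1 + 3 = 4

Upper bound = 4


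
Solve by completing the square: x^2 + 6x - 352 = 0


Start: x^2 + 6x - 352 = 0
Move constant: x^2 + 6x = 352
Half of 6 is 3, squared is 9
Add 9 to both sides: x^2 + 6x + 9 = 361
(x + 3)^2 = 361
x + 3 = ±19
x = -3 + 19 = 16 or x = -3 - 19 = -22

x = -22, x = 16


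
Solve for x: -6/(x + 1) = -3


Multiply both sides by (x + 1): -6 = -3(x + 1)
Distribute: -6 = -3x - 3
-3x = -6 + 3 = -3
x = 1

x = 1


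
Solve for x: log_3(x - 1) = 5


Convert to exponential form: x - 1 = 3^5 = 243
x = 243 + 1 = 244
Check: log_3(244 - 1) = log_3(243) = log_3(243) = 5 ✓

x = 244


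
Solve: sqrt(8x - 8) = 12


Square both sides: 8x - 8 = 12^2 = 144
8x = 144 + 8 = 152
x = 19
Check: sqrt(8*19 - 8) = sqrt(144) = 12 ✓

x = 19


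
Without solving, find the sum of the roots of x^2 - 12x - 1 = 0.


By Vieta's formulas for ax^2 + bx + c = 0:
  Sum of roots = -b/a
  Product of roots = c/a

Here a = 1, b = -12, c = -1
Sum = -(-12)/1 = 12
Product = -1/1 = -1

Sum = 12


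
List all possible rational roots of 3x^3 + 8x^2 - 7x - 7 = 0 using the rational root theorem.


Rational root theorem: possible roots are ±p/q where:
  p divides the constant term (-7): p ∈ {1, 7}
  q divides the leading coefficient (3): q ∈ {1, 3}

All possible rational roots: -7, -7/3, -1, -1/3, 1/3, 1, 7/3, 7

-7, -7/3, -1, -1/3, 1/3, 1, 7/3, 7


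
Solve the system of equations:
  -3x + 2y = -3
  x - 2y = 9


Using Cramer's rule:
Determinant D = (-3)(-2) - (1)(2) = 6 - 2 = 4
Dx = (-3)(-2) - (9)(2) = 6 - 18 = -12
Dy = (-3)(9) - (1)(-3) = -27 + 3 = -24
x = Dx/D = -12/4 = -3
y = Dy/D = -24/4 = -6

x = -3, y = -6


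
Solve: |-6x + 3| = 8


An absolute value equation |expr| = 8 gives two cases:
Case 1: -6x + 3 = 8
  -6x = 5, so x = -5/6
Case 2: -6x + 3 = -8
  -6x = -11, so x = 11/6

x = -5/6, x = 11/6


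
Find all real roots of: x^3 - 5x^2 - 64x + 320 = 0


Let p(x) = x^3 - 5x^2 - 64x + 320. By the rational root theorem (leading coefficient 1), any rational root is an integer divisor of 320: try ±1, ±2, ... in turn.
Test x = 1: value = 252 ≠ 0.
Test x = -1: value = 378 ≠ 0.
Test x = 2: value = 180 ≠ 0.
Test x = -2: value = 420 ≠ 0.
Test x = 4: value = 48 ≠ 0.
Test x = -4: value = 432 ≠ 0.
Test x = 5: value = 0 ✓, so (x - 5) is a factor.
Synthetic division by (x - 5): bring down 1; 1(5) - 5 = 0; 0(5) - 64 = -64; (-64)(5) + 320 = 0 → quotient x^2 - 64, remainder 0.
Solve the quadratic x^2 - 64 = 0: discriminant = 0^2 - 4(1)(-64) = 0 + 256 = 256.
sqrt(256) = 16, so x = (0 ± 16)/2: x = 8 or x = -8.

x = -8, x = 5, x = 8


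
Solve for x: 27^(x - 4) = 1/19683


Express both sides with the same base.
1/19683 = 27^(-3)
Since the bases match, equate exponents: x - 4 = -3
So x = -3 - (-4) = 1

x = 1


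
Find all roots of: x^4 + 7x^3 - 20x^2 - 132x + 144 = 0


Let p(x) = x^4 + 7x^3 - 20x^2 - 132x + 144. By the rational root theorem (leading coefficient 1), any rational root is an integer divisor of 144: try ±1, ±2, ... in turn.
Test x = 1: value = 0 ✓, so (x - 1) is a factor.
Synthetic division by (x - 1): bring down 1; 1(1) + 7 = 8; 8(1) - 20 = -12; (-12)(1) - 132 = -144; (-144)(1) + 144 = 0 → quotient x^3 + 8x^2 - 12x - 144, remainder 0.
Continue with the quotient x^3 + 8x^2 - 12x - 144 (candidates must divide 144; re-test x = 1 first in case it repeats).
Test x = 1: value = -147 ≠ 0.
Test x = -1: value = -125 ≠ 0.
Test x = 2: value = -128 ≠ 0.
Test x = -2: value = -96 ≠ 0.
Test x = 3: value = -81 ≠ 0.
Test x = -3: value = -63 ≠ 0.
Test x = 4: value = 0 ✓, so (x - 4) is a factor.
Synthetic division by (x - 4): bring down 1; 1(4) + 8 = 12; 12(4) - 12 = 36; 36(4) - 144 = 0 → quotient x^2 + 12x + 36, remainder 0.
Solve the quadratic x^2 + 12x + 36 = 0: discriminant = 12^2 - 4(1)(36) = 144 - 144 = 0.
Discriminant = 0, so a double root: x = -12/2 = -6.
Collecting all roots found:

x = -6 (multiplicity 2), x = 1, x = 4


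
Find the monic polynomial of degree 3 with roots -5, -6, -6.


A monic polynomial with roots -5, -6, -6 is:
p(x) = (x + 5)(x + 6)(x + 6)
After multiplying by (x + 5): x + 5
After multiplying by (x + 6): x^2 + 11x + 30
After multiplying by (x + 6): x^3 + 17x^2 + 96x + 180

x^3 + 17x^2 + 96x + 180


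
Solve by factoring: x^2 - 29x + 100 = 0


We need two numbers that multiply to 100 and add to -29.
Those numbers are -4 and -25 (since (-4) * (-25) = 100 and (-4) + (-25) = -29).
So x^2 - 29x + 100 = (x - 4)(x - 25) = 0
Setting each factor to zero: x = 4 or x = 25

x = 4, x = 25


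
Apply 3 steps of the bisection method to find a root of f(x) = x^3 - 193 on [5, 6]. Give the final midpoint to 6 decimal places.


f(x) = x^3 - 193
f(5) = -68 < 0
f(6) = 23 > 0

Step 1: midpoint = (5.000000 + 6.000000)/2 = 5.500000
  f(5.500000) = -26.625000
  f(mid) < 0, so root is in [5.500000, 6.000000]

Step 2: midpoint = (5.500000 + 6.000000)/2 = 5.750000
  f(5.750000) = -2.890625
  f(mid) < 0, so root is in [5.750000, 6.000000]

Step 3: midpoint = (5.750000 + 6.000000)/2 = 5.875000
  f(5.875000) = 9.779297
  f(mid) > 0, so root is in [5.750000, 5.875000]

midpoint = 5.875000
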